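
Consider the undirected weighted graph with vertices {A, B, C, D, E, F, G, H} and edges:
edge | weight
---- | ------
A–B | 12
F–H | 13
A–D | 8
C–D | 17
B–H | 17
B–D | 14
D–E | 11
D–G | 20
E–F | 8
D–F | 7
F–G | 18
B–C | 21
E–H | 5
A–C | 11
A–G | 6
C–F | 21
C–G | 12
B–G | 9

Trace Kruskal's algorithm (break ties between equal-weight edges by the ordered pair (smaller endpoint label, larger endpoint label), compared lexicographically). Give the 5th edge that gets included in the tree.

E-F

Kruskal's algorithm — process edges by increasing weight (ties by edge label):
E–H (5): add — endpoints in different components.
A–G (6): add — endpoints in different components.
D–F (7): add — endpoints in different components.
A–D (8): add — endpoints in different components.
E–F (8): add — endpoints in different components.
B–G (9): add — endpoints in different components.
A–C (11): add — endpoints in different components.
The 5th edge added is E–F.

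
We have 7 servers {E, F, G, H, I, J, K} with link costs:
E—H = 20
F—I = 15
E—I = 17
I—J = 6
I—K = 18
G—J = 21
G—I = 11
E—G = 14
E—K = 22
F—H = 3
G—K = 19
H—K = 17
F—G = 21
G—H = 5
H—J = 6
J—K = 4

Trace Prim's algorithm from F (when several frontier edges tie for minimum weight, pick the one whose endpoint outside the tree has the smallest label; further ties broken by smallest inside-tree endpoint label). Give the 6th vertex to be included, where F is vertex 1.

Prim, starting at F.
Step 1: cheapest edge leaving the tree is F—H (3); add H.
Step 2: cheapest edge leaving the tree is G—H (5); add G.
Step 3: cheapest edge leaving the tree is H—J (6); add J.
Step 4: cheapest edge leaving the tree is J—K (4); add K.
Step 5: cheapest edge leaving the tree is I—J (6); add I.
Step 6: cheapest edge leaving the tree is E—G (14); add E.
Vertex order: F, H, G, J, K, I, E. The 6th vertex is I.

I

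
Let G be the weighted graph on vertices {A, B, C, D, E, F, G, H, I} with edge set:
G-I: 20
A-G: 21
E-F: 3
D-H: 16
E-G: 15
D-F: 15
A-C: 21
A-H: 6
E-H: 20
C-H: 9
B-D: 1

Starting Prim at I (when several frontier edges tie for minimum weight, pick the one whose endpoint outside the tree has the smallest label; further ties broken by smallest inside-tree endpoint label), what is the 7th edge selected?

A-H

Prim, starting at I.
Step 1: frontier [G-I 20] → take G-I (20); add G.
Step 2: frontier [E-G 15, A-G 21] → take E-G (15); add E.
Step 3: frontier [E-F 3, E-H 20, A-G 21] → take E-F (3); add F.
Step 4: frontier [E-H 20, D-F 15, A-G 21] → take D-F (15); add D.
Step 5: frontier [B-D 1, D-H 16, E-H 20, A-G 21] → take B-D (1); add B.
Step 6: frontier [D-H 16, E-H 20, A-G 21] → take D-H (16); add H.
Step 7: frontier [A-G 21, A-H 6, C-H 9] → take A-H (6); add A.
Step 8: frontier [A-C 21, C-H 9] → take C-H (9); add C.
The 7th edge added is A-H.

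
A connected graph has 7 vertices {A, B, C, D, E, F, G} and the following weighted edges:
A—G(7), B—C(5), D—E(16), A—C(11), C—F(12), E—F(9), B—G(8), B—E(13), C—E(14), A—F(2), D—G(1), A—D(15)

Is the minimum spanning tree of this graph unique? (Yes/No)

Kruskal: consider edges lightest-first.
D—G (1): add. Components now {A} {B} {C} {D,G} {E} {F}
A—F (2): add. Components now {A,F} {B} {C} {D,G} {E}
B—C (5): add. Components now {A,F} {B,C} {D,G} {E}
A—G (7): add. Components now {A,D,F,G} {B,C} {E}
B—G (8): add. Components now {A,B,C,D,F,G} {E}
E—F (9): add. Components now {A,B,C,D,E,F,G}
Every non-tree edge has weight strictly greater than the heaviest edge on the tree path between its endpoints, so the MST is unique.

Yes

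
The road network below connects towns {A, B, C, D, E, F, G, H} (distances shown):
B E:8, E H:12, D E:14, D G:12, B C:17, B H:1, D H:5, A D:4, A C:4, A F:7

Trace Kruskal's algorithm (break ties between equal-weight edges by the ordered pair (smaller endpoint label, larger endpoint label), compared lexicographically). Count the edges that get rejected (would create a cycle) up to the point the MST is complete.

Kruskal: consider edges lightest-first.
B H (1): add — endpoints in different components.
A C (4): add — endpoints in different components.
A D (4): add — endpoints in different components.
D H (5): add — endpoints in different components.
A F (7): add — endpoints in different components.
B E (8): add — endpoints in different components.
D G (12): add — endpoints in different components.
Edges rejected before the tree was complete: 0.

0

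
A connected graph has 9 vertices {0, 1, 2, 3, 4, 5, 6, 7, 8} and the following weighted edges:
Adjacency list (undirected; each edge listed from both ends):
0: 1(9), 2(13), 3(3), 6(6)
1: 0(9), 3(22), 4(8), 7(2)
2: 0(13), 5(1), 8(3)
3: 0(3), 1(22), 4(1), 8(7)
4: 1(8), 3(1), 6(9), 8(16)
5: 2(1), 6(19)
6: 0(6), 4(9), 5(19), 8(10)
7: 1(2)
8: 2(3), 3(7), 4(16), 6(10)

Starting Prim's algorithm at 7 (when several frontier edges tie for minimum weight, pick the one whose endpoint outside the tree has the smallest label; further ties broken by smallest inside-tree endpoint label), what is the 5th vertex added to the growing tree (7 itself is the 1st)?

0

Grow the tree from 7 using Prim:
Step 1: cheapest edge leaving the tree is 1–7 (2); add 1.
Step 2: cheapest edge leaving the tree is 1–4 (8); add 4.
Step 3: cheapest edge leaving the tree is 3–4 (1); add 3.
Step 4: cheapest edge leaving the tree is 0–3 (3); add 0.
Step 5: cheapest edge leaving the tree is 0–6 (6); add 6.
Step 6: cheapest edge leaving the tree is 3–8 (7); add 8.
Step 7: cheapest edge leaving the tree is 2–8 (3); add 2.
Step 8: cheapest edge leaving the tree is 2–5 (1); add 5.
Vertex order: 7, 1, 4, 3, 0, 6, 8, 2, 5. The 5th vertex is 0.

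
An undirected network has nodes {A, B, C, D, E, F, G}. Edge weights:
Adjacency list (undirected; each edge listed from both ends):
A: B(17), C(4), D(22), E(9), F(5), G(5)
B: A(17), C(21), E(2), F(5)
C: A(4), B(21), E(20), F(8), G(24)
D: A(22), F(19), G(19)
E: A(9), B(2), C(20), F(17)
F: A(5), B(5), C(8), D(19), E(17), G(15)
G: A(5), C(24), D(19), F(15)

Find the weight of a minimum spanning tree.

Grow the tree from F using Prim:
Step 1: cheapest edge leaving the tree is A F (5); add A.
Step 2: cheapest edge leaving the tree is A C (4); add C.
Step 3: cheapest edge leaving the tree is B F (5); add B.
Step 4: cheapest edge leaving the tree is B E (2); add E.
Step 5: cheapest edge leaving the tree is A G (5); add G.
Step 6: cheapest edge leaving the tree is D F (19); add D.
MST edges: A F, A C, B F, B E, A G, D F; total weight 5+4+5+2+5+19 = 40.

40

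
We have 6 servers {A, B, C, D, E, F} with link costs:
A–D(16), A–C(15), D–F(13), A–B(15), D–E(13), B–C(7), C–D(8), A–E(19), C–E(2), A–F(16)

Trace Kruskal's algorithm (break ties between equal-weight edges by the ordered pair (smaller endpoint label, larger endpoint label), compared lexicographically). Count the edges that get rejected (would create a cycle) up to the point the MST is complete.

Kruskal's algorithm — process edges by increasing weight (ties by edge label):
C–E (2): add. Components now {A} {B} {C,E} {D} {F}
B–C (7): add. Components now {A} {B,C,E} {D} {F}
C–D (8): add. Components now {A} {B,C,D,E} {F}
D–E (13): skip — D and E already connected.
D–F (13): add. Components now {A} {B,C,D,E,F}
A–B (15): add. Components now {A,B,C,D,E,F}
Edges rejected before the tree was complete: 1.

1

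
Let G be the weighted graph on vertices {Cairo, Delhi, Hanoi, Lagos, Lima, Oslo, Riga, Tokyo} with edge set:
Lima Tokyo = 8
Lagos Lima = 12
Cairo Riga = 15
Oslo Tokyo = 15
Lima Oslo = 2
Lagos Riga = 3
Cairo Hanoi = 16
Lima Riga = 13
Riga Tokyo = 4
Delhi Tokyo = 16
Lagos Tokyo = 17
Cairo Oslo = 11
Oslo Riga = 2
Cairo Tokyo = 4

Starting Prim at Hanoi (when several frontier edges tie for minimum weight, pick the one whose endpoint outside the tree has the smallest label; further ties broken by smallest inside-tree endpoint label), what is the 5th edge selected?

Prim, starting at Hanoi.
Step 1: frontier [Cairo Hanoi 16] → take Cairo Hanoi (16); add Cairo.
Step 2: frontier [Cairo Tokyo 4, Cairo Oslo 11, Cairo Riga 15] → take Cairo Tokyo (4); add Tokyo.
Step 3: frontier [Cairo Oslo 11, Cairo Riga 15, Riga Tokyo 4, Lima Tokyo 8, Oslo Tokyo 15, Delhi Tokyo 16, Lagos Tokyo 17] → take Riga Tokyo (4); add Riga.
Step 4: frontier [Cairo Oslo 11, Oslo Riga 2, Lagos Riga 3, Lima Riga 13, Lima Tokyo 8, Oslo Tokyo 15, Delhi Tokyo 16, Lagos Tokyo 17] → take Oslo Riga (2); add Oslo.
Step 5: frontier [Lima Oslo 2, Lagos Riga 3, Lima Riga 13, Lima Tokyo 8, Delhi Tokyo 16, Lagos Tokyo 17] → take Lima Oslo (2); add Lima.
Step 6: frontier [Lagos Lima 12, Lagos Riga 3, Delhi Tokyo 16, Lagos Tokyo 17] → take Lagos Riga (3); add Lagos.
Step 7: frontier [Delhi Tokyo 16] → take Delhi Tokyo (16); add Delhi.
The 5th edge added is Lima Oslo.

Lima-Oslo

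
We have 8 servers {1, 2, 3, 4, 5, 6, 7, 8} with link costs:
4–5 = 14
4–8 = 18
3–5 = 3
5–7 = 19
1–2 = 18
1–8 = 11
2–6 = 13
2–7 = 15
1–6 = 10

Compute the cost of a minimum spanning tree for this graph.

84

Prim's algorithm from 7:
Step 1: cheapest edge leaving the tree is 2–7 (15); add 2.
Step 2: cheapest edge leaving the tree is 2–6 (13); add 6.
Step 3: cheapest edge leaving the tree is 1–6 (10); add 1.
Step 4: cheapest edge leaving the tree is 1–8 (11); add 8.
Step 5: cheapest edge leaving the tree is 4–8 (18); add 4.
Step 6: cheapest edge leaving the tree is 4–5 (14); add 5.
Step 7: cheapest edge leaving the tree is 3–5 (3); add 3.
MST edges: 2–7, 2–6, 1–6, 1–8, 4–8, 4–5, 3–5; total weight 15+13+10+11+18+14+3 = 84.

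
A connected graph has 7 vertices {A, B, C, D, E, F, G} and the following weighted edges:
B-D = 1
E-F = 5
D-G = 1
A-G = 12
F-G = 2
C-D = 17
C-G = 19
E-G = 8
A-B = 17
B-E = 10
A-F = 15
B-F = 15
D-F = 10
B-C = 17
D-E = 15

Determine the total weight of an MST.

38

Prim, starting at A.
Step 1: cheapest edge leaving the tree is A-G (12); add G.
Step 2: cheapest edge leaving the tree is D-G (1); add D.
Step 3: cheapest edge leaving the tree is B-D (1); add B.
Step 4: cheapest edge leaving the tree is F-G (2); add F.
Step 5: cheapest edge leaving the tree is E-F (5); add E.
Step 6: cheapest edge leaving the tree is B-C (17); add C.
MST edges: A-G, D-G, B-D, F-G, E-F, B-C; total weight 12+1+1+2+5+17 = 38.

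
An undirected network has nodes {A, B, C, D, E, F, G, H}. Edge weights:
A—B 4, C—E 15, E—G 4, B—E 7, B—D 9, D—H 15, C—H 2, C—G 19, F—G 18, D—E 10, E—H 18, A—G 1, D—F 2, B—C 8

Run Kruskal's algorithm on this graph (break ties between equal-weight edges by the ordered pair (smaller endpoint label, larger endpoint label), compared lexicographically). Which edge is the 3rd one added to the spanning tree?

Kruskal: consider edges lightest-first.
A—G (1): add — endpoints in different components.
C—H (2): add — endpoints in different components.
D—F (2): add — endpoints in different components.
A—B (4): add — endpoints in different components.
E—G (4): add — endpoints in different components.
B—E (7): skip — B and E already connected.
B—C (8): add — endpoints in different components.
B—D (9): add — endpoints in different components.
The 3rd edge added is D—F.

D-F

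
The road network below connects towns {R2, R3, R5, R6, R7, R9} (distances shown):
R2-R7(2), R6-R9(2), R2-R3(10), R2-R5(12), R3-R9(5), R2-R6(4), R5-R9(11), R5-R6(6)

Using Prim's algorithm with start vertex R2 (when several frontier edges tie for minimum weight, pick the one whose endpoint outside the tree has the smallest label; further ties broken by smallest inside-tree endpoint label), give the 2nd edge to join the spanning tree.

R2-R6

Grow the tree from R2 using Prim:
Step 1: cheapest edge leaving the tree is R2-R7 (2); add R7.
Step 2: cheapest edge leaving the tree is R2-R6 (4); add R6.
Step 3: cheapest edge leaving the tree is R6-R9 (2); add R9.
Step 4: cheapest edge leaving the tree is R3-R9 (5); add R3.
Step 5: cheapest edge leaving the tree is R5-R6 (6); add R5.
The 2nd edge added is R2-R6.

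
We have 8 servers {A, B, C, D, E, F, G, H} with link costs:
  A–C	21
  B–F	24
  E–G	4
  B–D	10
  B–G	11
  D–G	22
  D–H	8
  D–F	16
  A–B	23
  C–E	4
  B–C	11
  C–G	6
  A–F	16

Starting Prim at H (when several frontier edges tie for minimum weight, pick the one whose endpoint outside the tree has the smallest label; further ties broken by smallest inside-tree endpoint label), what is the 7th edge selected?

Prim, starting at H.
Step 1: cheapest edge leaving the tree is D–H (8); add D.
Step 2: cheapest edge leaving the tree is B–D (10); add B.
Step 3: cheapest edge leaving the tree is B–C (11); add C.
Step 4: cheapest edge leaving the tree is C–E (4); add E.
Step 5: cheapest edge leaving the tree is E–G (4); add G.
Step 6: cheapest edge leaving the tree is D–F (16); add F.
Step 7: cheapest edge leaving the tree is A–F (16); add A.
The 7th edge added is A–F.

A-F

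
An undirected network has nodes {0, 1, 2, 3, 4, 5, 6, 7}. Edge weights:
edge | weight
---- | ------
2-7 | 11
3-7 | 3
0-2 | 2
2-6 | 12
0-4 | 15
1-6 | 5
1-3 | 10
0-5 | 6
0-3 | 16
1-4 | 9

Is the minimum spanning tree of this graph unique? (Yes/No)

Yes

Sort edges by weight, then run Kruskal:
0-2 (2): add — endpoints in different components.
3-7 (3): add — endpoints in different components.
1-6 (5): add — endpoints in different components.
0-5 (6): add — endpoints in different components.
1-4 (9): add — endpoints in different components.
1-3 (10): add — endpoints in different components.
2-7 (11): add — endpoints in different components.
Every non-tree edge has weight strictly greater than the heaviest edge on the tree path between its endpoints, so the MST is unique.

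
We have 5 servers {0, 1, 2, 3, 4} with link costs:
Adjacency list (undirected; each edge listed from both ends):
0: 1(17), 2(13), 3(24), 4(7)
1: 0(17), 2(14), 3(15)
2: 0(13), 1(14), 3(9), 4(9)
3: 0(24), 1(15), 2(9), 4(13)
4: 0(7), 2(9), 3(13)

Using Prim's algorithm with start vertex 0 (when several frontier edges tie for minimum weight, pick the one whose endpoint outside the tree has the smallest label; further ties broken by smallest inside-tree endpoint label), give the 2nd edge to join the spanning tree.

Prim, starting at 0.
Step 1: frontier [0 4 7, 0 2 13, 0 1 17, 0 3 24] → take 0 4 (7); add 4.
Step 2: frontier [0 2 13, 0 1 17, 0 3 24, 2 4 9, 3 4 13] → take 2 4 (9); add 2.
Step 3: frontier [0 1 17, 0 3 24, 2 3 9, 1 2 14, 3 4 13] → take 2 3 (9); add 3.
Step 4: frontier [0 1 17, 1 2 14, 1 3 15] → take 1 2 (14); add 1.
The 2nd edge added is 2 4.

2-4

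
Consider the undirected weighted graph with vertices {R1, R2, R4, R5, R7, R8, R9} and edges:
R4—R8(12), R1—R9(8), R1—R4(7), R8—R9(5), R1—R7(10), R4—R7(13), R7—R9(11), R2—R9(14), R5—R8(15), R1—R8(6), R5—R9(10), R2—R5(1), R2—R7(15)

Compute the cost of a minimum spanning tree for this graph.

39

Sort edges by weight, then run Kruskal:
R2—R5 (1): add — endpoints in different components.
R8—R9 (5): add — endpoints in different components.
R1—R8 (6): add — endpoints in different components.
R1—R4 (7): add — endpoints in different components.
R1—R9 (8): skip — R9 and R1 already connected.
R1—R7 (10): add — endpoints in different components.
R5—R9 (10): add — endpoints in different components.
MST edges: R2—R5, R8—R9, R1—R8, R1—R4, R1—R7, R5—R9; total weight 1+5+6+7+10+10 = 39.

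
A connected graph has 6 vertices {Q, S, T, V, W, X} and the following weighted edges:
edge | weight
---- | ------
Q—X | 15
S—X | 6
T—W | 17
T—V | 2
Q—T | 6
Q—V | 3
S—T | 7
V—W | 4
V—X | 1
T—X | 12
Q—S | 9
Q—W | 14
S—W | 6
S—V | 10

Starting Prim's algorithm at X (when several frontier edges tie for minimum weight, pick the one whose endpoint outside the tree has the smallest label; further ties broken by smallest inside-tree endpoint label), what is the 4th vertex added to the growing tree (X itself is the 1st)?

Prim, starting at X.
Step 1: cheapest edge leaving the tree is V—X (1); add V.
Step 2: cheapest edge leaving the tree is T—V (2); add T.
Step 3: cheapest edge leaving the tree is Q—V (3); add Q.
Step 4: cheapest edge leaving the tree is V—W (4); add W.
Step 5: cheapest edge leaving the tree is S—W (6); add S.
Vertex order: X, V, T, Q, W, S. The 4th vertex is Q.

Q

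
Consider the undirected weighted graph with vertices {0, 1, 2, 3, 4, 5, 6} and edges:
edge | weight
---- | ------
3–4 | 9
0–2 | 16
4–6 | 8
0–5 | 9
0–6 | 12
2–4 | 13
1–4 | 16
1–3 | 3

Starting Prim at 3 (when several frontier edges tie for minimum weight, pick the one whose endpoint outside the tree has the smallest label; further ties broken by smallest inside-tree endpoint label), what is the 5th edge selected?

Prim, starting at 3.
Step 1: cheapest edge leaving the tree is 1–3 (3); add 1.
Step 2: cheapest edge leaving the tree is 3–4 (9); add 4.
Step 3: cheapest edge leaving the tree is 4–6 (8); add 6.
Step 4: cheapest edge leaving the tree is 0–6 (12); add 0.
Step 5: cheapest edge leaving the tree is 0–5 (9); add 5.
Step 6: cheapest edge leaving the tree is 2–4 (13); add 2.
The 5th edge added is 0–5.

0-5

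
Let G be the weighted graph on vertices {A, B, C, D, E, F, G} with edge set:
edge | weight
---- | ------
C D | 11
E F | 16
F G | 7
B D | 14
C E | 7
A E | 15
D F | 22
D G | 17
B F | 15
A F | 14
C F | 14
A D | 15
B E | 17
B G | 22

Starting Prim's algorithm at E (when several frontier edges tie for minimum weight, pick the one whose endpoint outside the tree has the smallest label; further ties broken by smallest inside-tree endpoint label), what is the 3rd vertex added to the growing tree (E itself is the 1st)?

Prim's algorithm from E:
Step 1: frontier [C E 7, A E 15, E F 16, B E 17] → take C E (7); add C.
Step 2: frontier [C D 11, C F 14, A E 15, E F 16, B E 17] → take C D (11); add D.
Step 3: frontier [C F 14, B D 14, A D 15, D G 17, D F 22, A E 15, E F 16, B E 17] → take B D (14); add B.
Step 4: frontier [B F 15, B G 22, C F 14, A D 15, D G 17, D F 22, A E 15, E F 16] → take C F (14); add F.
Step 5: frontier [B G 22, A D 15, D G 17, A E 15, F G 7, A F 14] → take F G (7); add G.
Step 6: frontier [A D 15, A E 15, A F 14] → take A F (14); add A.
Vertex order: E, C, D, B, F, G, A. The 3rd vertex is D.

D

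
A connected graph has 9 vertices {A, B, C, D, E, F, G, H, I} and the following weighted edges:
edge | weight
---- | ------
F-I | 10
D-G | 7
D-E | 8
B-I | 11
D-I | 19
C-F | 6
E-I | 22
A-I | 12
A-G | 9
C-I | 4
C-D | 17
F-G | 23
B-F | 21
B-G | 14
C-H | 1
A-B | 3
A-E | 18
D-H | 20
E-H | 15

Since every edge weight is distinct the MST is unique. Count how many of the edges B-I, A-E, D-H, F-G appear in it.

Kruskal: consider edges lightest-first.
C-H (1): add — endpoints in different components.
A-B (3): add — endpoints in different components.
C-I (4): add — endpoints in different components.
C-F (6): add — endpoints in different components.
D-G (7): add — endpoints in different components.
D-E (8): add — endpoints in different components.
A-G (9): add — endpoints in different components.
F-I (10): skip — F and I already connected.
B-I (11): add — endpoints in different components.
MST edge set: {C-H, A-B, C-I, C-F, D-G, D-E, A-G, B-I}.
Of the listed edges, {B-I} are in the MST → 1.

1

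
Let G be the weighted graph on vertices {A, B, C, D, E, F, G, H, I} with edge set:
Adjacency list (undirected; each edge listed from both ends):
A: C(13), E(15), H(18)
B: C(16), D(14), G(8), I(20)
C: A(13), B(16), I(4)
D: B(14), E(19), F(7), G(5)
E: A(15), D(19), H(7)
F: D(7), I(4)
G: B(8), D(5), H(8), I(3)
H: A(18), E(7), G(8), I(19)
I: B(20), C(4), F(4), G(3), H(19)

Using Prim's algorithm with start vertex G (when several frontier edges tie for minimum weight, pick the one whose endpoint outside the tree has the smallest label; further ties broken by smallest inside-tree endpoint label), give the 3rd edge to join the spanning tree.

Prim's algorithm from G:
Step 1: cheapest edge leaving the tree is G I (3); add I.
Step 2: cheapest edge leaving the tree is C I (4); add C.
Step 3: cheapest edge leaving the tree is F I (4); add F.
Step 4: cheapest edge leaving the tree is D G (5); add D.
Step 5: cheapest edge leaving the tree is B G (8); add B.
Step 6: cheapest edge leaving the tree is G H (8); add H.
Step 7: cheapest edge leaving the tree is E H (7); add E.
Step 8: cheapest edge leaving the tree is A C (13); add A.
The 3rd edge added is F I.

F-I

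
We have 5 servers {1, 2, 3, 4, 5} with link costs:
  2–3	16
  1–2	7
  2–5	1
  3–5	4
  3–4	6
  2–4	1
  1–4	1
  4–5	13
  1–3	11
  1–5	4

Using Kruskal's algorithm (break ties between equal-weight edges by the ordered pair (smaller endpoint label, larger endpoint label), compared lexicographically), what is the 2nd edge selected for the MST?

Sort edges by weight, then run Kruskal:
1–4 (1): add. Components now {1,4} {2} {3} {5}
2–4 (1): add. Components now {1,2,4} {3} {5}
2–5 (1): add. Components now {1,2,4,5} {3}
1–5 (4): skip — 1 and 5 already connected.
3–5 (4): add. Components now {1,2,3,4,5}
The 2nd edge added is 2–4.

2-4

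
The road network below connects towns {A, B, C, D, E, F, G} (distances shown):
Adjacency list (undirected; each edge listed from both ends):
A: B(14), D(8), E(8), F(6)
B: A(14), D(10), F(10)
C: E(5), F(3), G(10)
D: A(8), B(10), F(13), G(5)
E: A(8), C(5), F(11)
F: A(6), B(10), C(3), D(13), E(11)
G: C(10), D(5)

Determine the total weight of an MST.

37

Sort edges by weight, then run Kruskal:
C—F (3): add — endpoints in different components.
C—E (5): add — endpoints in different components.
D—G (5): add — endpoints in different components.
A—F (6): add — endpoints in different components.
A—D (8): add — endpoints in different components.
A—E (8): skip — A and E already connected.
B—D (10): add — endpoints in different components.
MST edges: C—F, C—E, D—G, A—F, A—D, B—D; total weight 3+5+5+6+8+10 = 37.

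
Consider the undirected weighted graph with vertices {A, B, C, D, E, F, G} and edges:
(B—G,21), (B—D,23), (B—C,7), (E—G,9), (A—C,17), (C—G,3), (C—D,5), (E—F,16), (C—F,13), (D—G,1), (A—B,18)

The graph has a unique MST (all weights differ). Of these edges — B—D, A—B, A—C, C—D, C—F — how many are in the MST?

Kruskal's algorithm — process edges by increasing weight (ties by edge label):
D—G (1): add — endpoints in different components.
C—G (3): add — endpoints in different components.
C—D (5): skip — C and D already connected.
B—C (7): add — endpoints in different components.
E—G (9): add — endpoints in different components.
C—F (13): add — endpoints in different components.
E—F (16): skip — E and F already connected.
A—C (17): add — endpoints in different components.
MST edge set: {D—G, C—G, B—C, E—G, C—F, A—C}.
Of the listed edges, {A—C, C—F} are in the MST → 2.

2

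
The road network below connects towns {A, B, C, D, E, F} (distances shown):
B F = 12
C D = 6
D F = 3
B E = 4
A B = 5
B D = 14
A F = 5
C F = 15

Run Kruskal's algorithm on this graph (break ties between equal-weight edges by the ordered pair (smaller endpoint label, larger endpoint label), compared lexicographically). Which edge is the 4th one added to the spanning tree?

Kruskal's algorithm — process edges by increasing weight (ties by edge label):
D F (3): add — endpoints in different components.
B E (4): add — endpoints in different components.
A B (5): add — endpoints in different components.
A F (5): add — endpoints in different components.
C D (6): add — endpoints in different components.
The 4th edge added is A F.

A-F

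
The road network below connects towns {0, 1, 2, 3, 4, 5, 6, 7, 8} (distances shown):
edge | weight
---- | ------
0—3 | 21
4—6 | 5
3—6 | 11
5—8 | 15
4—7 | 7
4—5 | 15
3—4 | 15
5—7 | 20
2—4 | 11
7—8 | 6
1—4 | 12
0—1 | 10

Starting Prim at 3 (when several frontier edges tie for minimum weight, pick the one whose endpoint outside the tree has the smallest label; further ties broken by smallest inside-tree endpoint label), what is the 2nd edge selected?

Prim, starting at 3.
Step 1: frontier [3—6 11, 3—4 15, 0—3 21] → take 3—6 (11); add 6.
Step 2: frontier [3—4 15, 0—3 21, 4—6 5] → take 4—6 (5); add 4.
Step 3: frontier [0—3 21, 4—7 7, 2—4 11, 1—4 12, 4—5 15] → take 4—7 (7); add 7.
Step 4: frontier [0—3 21, 2—4 11, 1—4 12, 4—5 15, 7—8 6, 5—7 20] → take 7—8 (6); add 8.
Step 5: frontier [0—3 21, 2—4 11, 1—4 12, 4—5 15, 5—7 20, 5—8 15] → take 2—4 (11); add 2.
Step 6: frontier [0—3 21, 1—4 12, 4—5 15, 5—7 20, 5—8 15] → take 1—4 (12); add 1.
Step 7: frontier [0—1 10, 0—3 21, 4—5 15, 5—7 20, 5—8 15] → take 0—1 (10); add 0.
Step 8: frontier [4—5 15, 5—7 20, 5—8 15] → take 4—5 (15); add 5.
The 2nd edge added is 4—6.

4-6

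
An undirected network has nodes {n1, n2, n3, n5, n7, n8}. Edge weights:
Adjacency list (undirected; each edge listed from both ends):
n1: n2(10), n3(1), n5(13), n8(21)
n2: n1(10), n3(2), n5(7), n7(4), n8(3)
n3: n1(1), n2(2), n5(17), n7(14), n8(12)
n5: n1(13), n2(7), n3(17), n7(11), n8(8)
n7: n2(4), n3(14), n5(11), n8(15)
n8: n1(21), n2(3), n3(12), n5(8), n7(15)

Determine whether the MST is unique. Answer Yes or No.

Kruskal's algorithm — process edges by increasing weight (ties by edge label):
n1 n3 (1): add. Components now {n7} {n5} {n1,n3} {n8} {n2}
n2 n3 (2): add. Components now {n7} {n5} {n1,n2,n3} {n8}
n2 n8 (3): add. Components now {n7} {n5} {n1,n2,n3,n8}
n2 n7 (4): add. Components now {n1,n2,n3,n7,n8} {n5}
n2 n5 (7): add. Components now {n1,n2,n3,n5,n7,n8}
Every non-tree edge has weight strictly greater than the heaviest edge on the tree path between its endpoints, so the MST is unique.

Yes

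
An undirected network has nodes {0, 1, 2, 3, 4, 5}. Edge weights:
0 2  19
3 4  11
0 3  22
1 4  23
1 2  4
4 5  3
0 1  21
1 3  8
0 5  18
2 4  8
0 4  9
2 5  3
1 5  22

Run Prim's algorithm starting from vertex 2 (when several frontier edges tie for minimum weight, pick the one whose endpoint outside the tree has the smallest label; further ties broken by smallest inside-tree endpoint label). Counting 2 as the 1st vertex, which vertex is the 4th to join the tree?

1

Prim, starting at 2.
Step 1: cheapest edge leaving the tree is 2 5 (3); add 5.
Step 2: cheapest edge leaving the tree is 4 5 (3); add 4.
Step 3: cheapest edge leaving the tree is 1 2 (4); add 1.
Step 4: cheapest edge leaving the tree is 1 3 (8); add 3.
Step 5: cheapest edge leaving the tree is 0 4 (9); add 0.
Vertex order: 2, 5, 4, 1, 3, 0. The 4th vertex is 1.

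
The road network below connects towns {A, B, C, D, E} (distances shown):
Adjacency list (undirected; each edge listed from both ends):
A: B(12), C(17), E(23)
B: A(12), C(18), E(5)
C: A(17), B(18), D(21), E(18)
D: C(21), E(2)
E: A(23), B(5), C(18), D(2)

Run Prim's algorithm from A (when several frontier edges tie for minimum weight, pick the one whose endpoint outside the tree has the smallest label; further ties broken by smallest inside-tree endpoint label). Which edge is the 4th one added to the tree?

A-C

Grow the tree from A using Prim:
Step 1: frontier [A-B 12, A-C 17, A-E 23] → take A-B (12); add B.
Step 2: frontier [A-C 17, A-E 23, B-E 5, B-C 18] → take B-E (5); add E.
Step 3: frontier [A-C 17, B-C 18, D-E 2, C-E 18] → take D-E (2); add D.
Step 4: frontier [A-C 17, B-C 18, C-D 21, C-E 18] → take A-C (17); add C.
The 4th edge added is A-C.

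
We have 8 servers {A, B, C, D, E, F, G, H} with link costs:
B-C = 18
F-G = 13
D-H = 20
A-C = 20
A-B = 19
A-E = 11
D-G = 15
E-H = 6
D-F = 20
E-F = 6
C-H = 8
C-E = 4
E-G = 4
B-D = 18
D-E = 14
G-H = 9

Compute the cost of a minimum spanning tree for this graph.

Grow the tree from E using Prim:
Step 1: cheapest edge leaving the tree is C-E (4); add C.
Step 2: cheapest edge leaving the tree is E-G (4); add G.
Step 3: cheapest edge leaving the tree is E-F (6); add F.
Step 4: cheapest edge leaving the tree is E-H (6); add H.
Step 5: cheapest edge leaving the tree is A-E (11); add A.
Step 6: cheapest edge leaving the tree is D-E (14); add D.
Step 7: cheapest edge leaving the tree is B-C (18); add B.
MST edges: C-E, E-G, E-F, E-H, A-E, D-E, B-C; total weight 4+4+6+6+11+14+18 = 63.

63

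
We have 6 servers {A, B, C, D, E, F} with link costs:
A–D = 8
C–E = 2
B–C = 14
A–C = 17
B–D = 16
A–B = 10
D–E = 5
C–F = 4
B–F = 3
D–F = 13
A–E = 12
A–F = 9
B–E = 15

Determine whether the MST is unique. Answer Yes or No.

Sort edges by weight, then run Kruskal:
C–E (2): add. Components now {A} {B} {C,E} {D} {F}
B–F (3): add. Components now {A} {B,F} {C,E} {D}
C–F (4): add. Components now {A} {B,C,E,F} {D}
D–E (5): add. Components now {A} {B,C,D,E,F}
A–D (8): add. Components now {A,B,C,D,E,F}
Every non-tree edge has weight strictly greater than the heaviest edge on the tree path between its endpoints, so the MST is unique.

Yes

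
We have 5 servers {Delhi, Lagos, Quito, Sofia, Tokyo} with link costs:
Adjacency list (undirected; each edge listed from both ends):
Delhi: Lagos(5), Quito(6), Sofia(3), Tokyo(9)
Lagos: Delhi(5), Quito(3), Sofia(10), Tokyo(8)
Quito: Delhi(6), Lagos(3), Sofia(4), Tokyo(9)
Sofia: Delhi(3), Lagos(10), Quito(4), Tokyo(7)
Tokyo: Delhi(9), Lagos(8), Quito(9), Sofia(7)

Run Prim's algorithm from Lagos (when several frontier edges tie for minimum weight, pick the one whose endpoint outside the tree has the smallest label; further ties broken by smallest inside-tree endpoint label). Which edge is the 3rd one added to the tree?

Prim's algorithm from Lagos:
Step 1: frontier [Lagos—Quito 3, Delhi—Lagos 5, Lagos—Tokyo 8, Lagos—Sofia 10] → take Lagos—Quito (3); add Quito.
Step 2: frontier [Delhi—Lagos 5, Lagos—Tokyo 8, Lagos—Sofia 10, Quito—Sofia 4, Delhi—Quito 6, Quito—Tokyo 9] → take Quito—Sofia (4); add Sofia.
Step 3: frontier [Delhi—Lagos 5, Lagos—Tokyo 8, Delhi—Quito 6, Quito—Tokyo 9, Delhi—Sofia 3, Sofia—Tokyo 7] → take Delhi—Sofia (3); add Delhi.
Step 4: frontier [Delhi—Tokyo 9, Lagos—Tokyo 8, Quito—Tokyo 9, Sofia—Tokyo 7] → take Sofia—Tokyo (7); add Tokyo.
The 3rd edge added is Delhi—Sofia.

Delhi-Sofia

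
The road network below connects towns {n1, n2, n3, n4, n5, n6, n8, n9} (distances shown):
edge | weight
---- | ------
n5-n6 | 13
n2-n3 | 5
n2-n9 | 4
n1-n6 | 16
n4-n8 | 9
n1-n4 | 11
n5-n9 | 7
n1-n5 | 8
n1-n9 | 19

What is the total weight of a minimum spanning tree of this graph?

57

Grow the tree from n4 using Prim:
Step 1: cheapest edge leaving the tree is n4-n8 (9); add n8.
Step 2: cheapest edge leaving the tree is n1-n4 (11); add n1.
Step 3: cheapest edge leaving the tree is n1-n5 (8); add n5.
Step 4: cheapest edge leaving the tree is n5-n9 (7); add n9.
Step 5: cheapest edge leaving the tree is n2-n9 (4); add n2.
Step 6: cheapest edge leaving the tree is n2-n3 (5); add n3.
Step 7: cheapest edge leaving the tree is n5-n6 (13); add n6.
MST edges: n4-n8, n1-n4, n1-n5, n5-n9, n2-n9, n2-n3, n5-n6; total weight 9+11+8+7+4+5+13 = 57.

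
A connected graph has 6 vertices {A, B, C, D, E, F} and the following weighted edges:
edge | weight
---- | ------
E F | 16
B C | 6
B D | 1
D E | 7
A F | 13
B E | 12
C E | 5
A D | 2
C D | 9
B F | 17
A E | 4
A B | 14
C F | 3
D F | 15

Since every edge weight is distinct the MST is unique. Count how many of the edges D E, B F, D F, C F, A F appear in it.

Kruskal's algorithm — process edges by increasing weight (ties by edge label):
B D (1): add. Components now {A} {B,D} {C} {E} {F}
A D (2): add. Components now {A,B,D} {C} {E} {F}
C F (3): add. Components now {A,B,D} {C,F} {E}
A E (4): add. Components now {A,B,D,E} {C,F}
C E (5): add. Components now {A,B,C,D,E,F}
MST edge set: {B D, A D, C F, A E, C E}.
Of the listed edges, {C F} are in the MST → 1.

1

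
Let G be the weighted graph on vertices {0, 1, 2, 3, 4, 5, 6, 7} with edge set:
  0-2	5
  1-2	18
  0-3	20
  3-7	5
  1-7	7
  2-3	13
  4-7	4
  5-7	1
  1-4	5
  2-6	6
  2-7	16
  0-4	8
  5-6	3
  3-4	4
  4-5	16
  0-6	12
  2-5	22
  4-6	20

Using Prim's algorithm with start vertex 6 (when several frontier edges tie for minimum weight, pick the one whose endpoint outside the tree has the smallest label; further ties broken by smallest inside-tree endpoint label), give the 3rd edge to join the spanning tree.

Prim's algorithm from 6:
Step 1: cheapest edge leaving the tree is 5-6 (3); add 5.
Step 2: cheapest edge leaving the tree is 5-7 (1); add 7.
Step 3: cheapest edge leaving the tree is 4-7 (4); add 4.
Step 4: cheapest edge leaving the tree is 3-4 (4); add 3.
Step 5: cheapest edge leaving the tree is 1-4 (5); add 1.
Step 6: cheapest edge leaving the tree is 2-6 (6); add 2.
Step 7: cheapest edge leaving the tree is 0-2 (5); add 0.
The 3rd edge added is 4-7.

4-7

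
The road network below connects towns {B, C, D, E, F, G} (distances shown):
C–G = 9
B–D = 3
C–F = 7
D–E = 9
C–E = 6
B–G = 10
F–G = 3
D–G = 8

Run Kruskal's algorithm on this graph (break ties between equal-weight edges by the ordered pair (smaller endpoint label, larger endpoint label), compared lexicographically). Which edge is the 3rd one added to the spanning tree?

C-E

Kruskal: consider edges lightest-first.
B–D (3): add. Components now {B,D} {C} {E} {F} {G}
F–G (3): add. Components now {B,D} {C} {E} {F,G}
C–E (6): add. Components now {B,D} {C,E} {F,G}
C–F (7): add. Components now {B,D} {C,E,F,G}
D–G (8): add. Components now {B,C,D,E,F,G}
The 3rd edge added is C–E.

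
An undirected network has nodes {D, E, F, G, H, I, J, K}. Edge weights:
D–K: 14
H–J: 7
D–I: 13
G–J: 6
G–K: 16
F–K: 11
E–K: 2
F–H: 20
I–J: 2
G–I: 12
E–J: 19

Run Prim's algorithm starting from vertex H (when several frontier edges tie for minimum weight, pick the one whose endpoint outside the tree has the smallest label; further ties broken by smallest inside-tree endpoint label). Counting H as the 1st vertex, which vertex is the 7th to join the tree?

Prim, starting at H.
Step 1: frontier [H–J 7, F–H 20] → take H–J (7); add J.
Step 2: frontier [F–H 20, I–J 2, G–J 6, E–J 19] → take I–J (2); add I.
Step 3: frontier [F–H 20, G–I 12, D–I 13, G–J 6, E–J 19] → take G–J (6); add G.
Step 4: frontier [G–K 16, F–H 20, D–I 13, E–J 19] → take D–I (13); add D.
Step 5: frontier [D–K 14, G–K 16, F–H 20, E–J 19] → take D–K (14); add K.
Step 6: frontier [F–H 20, E–J 19, E–K 2, F–K 11] → take E–K (2); add E.
Step 7: frontier [F–H 20, F–K 11] → take F–K (11); add F.
Vertex order: H, J, I, G, D, K, E, F. The 7th vertex is E.

E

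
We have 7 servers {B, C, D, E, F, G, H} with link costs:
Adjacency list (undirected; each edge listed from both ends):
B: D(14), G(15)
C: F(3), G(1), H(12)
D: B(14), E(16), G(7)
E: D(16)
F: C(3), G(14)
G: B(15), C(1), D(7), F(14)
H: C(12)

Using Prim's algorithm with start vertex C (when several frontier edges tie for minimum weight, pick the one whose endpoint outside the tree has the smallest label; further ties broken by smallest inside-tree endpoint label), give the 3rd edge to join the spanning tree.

Grow the tree from C using Prim:
Step 1: frontier [C—G 1, C—F 3, C—H 12] → take C—G (1); add G.
Step 2: frontier [C—F 3, C—H 12, D—G 7, F—G 14, B—G 15] → take C—F (3); add F.
Step 3: frontier [C—H 12, D—G 7, B—G 15] → take D—G (7); add D.
Step 4: frontier [C—H 12, B—D 14, D—E 16, B—G 15] → take C—H (12); add H.
Step 5: frontier [B—D 14, D—E 16, B—G 15] → take B—D (14); add B.
Step 6: frontier [D—E 16] → take D—E (16); add E.
The 3rd edge added is D—G.

D-G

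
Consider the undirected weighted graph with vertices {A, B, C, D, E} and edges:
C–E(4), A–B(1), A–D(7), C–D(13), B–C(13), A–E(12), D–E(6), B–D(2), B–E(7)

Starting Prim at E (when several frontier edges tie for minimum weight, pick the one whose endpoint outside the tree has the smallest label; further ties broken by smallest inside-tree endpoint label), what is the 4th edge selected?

A-B

Grow the tree from E using Prim:
Step 1: cheapest edge leaving the tree is C–E (4); add C.
Step 2: cheapest edge leaving the tree is D–E (6); add D.
Step 3: cheapest edge leaving the tree is B–D (2); add B.
Step 4: cheapest edge leaving the tree is A–B (1); add A.
The 4th edge added is A–B.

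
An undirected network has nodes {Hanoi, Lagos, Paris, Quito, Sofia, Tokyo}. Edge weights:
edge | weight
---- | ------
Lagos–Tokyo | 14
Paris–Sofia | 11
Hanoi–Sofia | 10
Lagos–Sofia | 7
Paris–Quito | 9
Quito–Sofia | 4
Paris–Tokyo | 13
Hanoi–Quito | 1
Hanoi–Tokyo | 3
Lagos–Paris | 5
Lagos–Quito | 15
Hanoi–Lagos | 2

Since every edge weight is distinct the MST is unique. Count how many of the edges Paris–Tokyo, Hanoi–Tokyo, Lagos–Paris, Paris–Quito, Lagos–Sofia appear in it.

2

Kruskal's algorithm — process edges by increasing weight (ties by edge label):
Hanoi–Quito (1): add — endpoints in different components.
Hanoi–Lagos (2): add — endpoints in different components.
Hanoi–Tokyo (3): add — endpoints in different components.
Quito–Sofia (4): add — endpoints in different components.
Lagos–Paris (5): add — endpoints in different components.
MST edge set: {Hanoi–Quito, Hanoi–Lagos, Hanoi–Tokyo, Quito–Sofia, Lagos–Paris}.
Of the listed edges, {Hanoi–Tokyo, Lagos–Paris} are in the MST → 2.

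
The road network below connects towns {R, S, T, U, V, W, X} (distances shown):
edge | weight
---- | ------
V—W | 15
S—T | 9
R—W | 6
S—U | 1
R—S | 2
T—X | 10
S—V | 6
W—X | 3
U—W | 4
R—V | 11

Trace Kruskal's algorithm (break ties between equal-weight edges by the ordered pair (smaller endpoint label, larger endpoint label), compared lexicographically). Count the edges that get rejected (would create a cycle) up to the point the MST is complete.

Kruskal's algorithm — process edges by increasing weight (ties by edge label):
S—U (1): add — endpoints in different components.
R—S (2): add — endpoints in different components.
W—X (3): add — endpoints in different components.
U—W (4): add — endpoints in different components.
R—W (6): skip — W and R already connected.
S—V (6): add — endpoints in different components.
S—T (9): add — endpoints in different components.
Edges rejected before the tree was complete: 1.

1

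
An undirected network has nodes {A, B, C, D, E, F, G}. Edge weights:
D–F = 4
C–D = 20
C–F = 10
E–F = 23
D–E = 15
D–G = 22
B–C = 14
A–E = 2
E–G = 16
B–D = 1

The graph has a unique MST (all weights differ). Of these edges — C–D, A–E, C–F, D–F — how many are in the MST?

3

Kruskal: consider edges lightest-first.
B–D (1): add. Components now {A} {B,D} {C} {E} {F} {G}
A–E (2): add. Components now {A,E} {B,D} {C} {F} {G}
D–F (4): add. Components now {A,E} {B,D,F} {C} {G}
C–F (10): add. Components now {A,E} {B,C,D,F} {G}
B–C (14): skip — B and C already connected.
D–E (15): add. Components now {A,B,C,D,E,F} {G}
E–G (16): add. Components now {A,B,C,D,E,F,G}
MST edge set: {B–D, A–E, D–F, C–F, D–E, E–G}.
Of the listed edges, {A–E, C–F, D–F} are in the MST → 3.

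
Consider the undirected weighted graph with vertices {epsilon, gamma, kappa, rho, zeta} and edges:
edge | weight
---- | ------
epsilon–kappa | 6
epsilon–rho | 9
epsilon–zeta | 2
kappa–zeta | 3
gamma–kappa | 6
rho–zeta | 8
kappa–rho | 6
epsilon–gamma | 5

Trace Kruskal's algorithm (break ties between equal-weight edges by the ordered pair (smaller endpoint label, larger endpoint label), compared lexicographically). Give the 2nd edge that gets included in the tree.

Kruskal: consider edges lightest-first.
epsilon–zeta (2): add. Components now {epsilon,zeta} {gamma} {kappa} {rho}
kappa–zeta (3): add. Components now {epsilon,kappa,zeta} {gamma} {rho}
epsilon–gamma (5): add. Components now {epsilon,gamma,kappa,zeta} {rho}
epsilon–kappa (6): skip — epsilon and kappa already connected.
gamma–kappa (6): skip — gamma and kappa already connected.
kappa–rho (6): add. Components now {epsilon,gamma,kappa,rho,zeta}
The 2nd edge added is kappa–zeta.

kappa-zeta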